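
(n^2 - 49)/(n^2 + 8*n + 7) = (n - 7)/(n + 1)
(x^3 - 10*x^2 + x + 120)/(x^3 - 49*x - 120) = (x - 5)/(x + 5)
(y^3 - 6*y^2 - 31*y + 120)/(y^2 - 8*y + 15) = (y^2 - 3*y - 40)/(y - 5)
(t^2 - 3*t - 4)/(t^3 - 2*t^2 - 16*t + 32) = (t + 1)/(t^2 + 2*t - 8)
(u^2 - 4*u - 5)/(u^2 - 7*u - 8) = (u - 5)/(u - 8)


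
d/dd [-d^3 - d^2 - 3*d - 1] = -3*d^2 - 2*d - 3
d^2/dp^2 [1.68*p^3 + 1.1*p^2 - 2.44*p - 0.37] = 10.08*p + 2.2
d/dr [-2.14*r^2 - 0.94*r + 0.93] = -4.28*r - 0.94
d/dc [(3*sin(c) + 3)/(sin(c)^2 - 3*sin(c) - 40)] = 3*(-2*sin(c) + cos(c)^2 - 38)*cos(c)/((sin(c) - 8)^2*(sin(c) + 5)^2)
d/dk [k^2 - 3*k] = 2*k - 3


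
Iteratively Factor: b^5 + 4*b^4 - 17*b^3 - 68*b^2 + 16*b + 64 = (b + 4)*(b^4 - 17*b^2 + 16) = (b + 1)*(b + 4)*(b^3 - b^2 - 16*b + 16) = (b - 1)*(b + 1)*(b + 4)*(b^2 - 16) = (b - 1)*(b + 1)*(b + 4)^2*(b - 4)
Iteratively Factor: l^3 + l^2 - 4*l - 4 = (l + 2)*(l^2 - l - 2) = (l - 2)*(l + 2)*(l + 1)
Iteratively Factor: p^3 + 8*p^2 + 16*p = (p + 4)*(p^2 + 4*p) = p*(p + 4)*(p + 4)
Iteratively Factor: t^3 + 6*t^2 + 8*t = (t + 4)*(t^2 + 2*t) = t*(t + 4)*(t + 2)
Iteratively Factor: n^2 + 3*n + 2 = (n + 1)*(n + 2)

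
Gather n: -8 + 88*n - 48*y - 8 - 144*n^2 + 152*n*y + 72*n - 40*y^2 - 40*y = -144*n^2 + n*(152*y + 160) - 40*y^2 - 88*y - 16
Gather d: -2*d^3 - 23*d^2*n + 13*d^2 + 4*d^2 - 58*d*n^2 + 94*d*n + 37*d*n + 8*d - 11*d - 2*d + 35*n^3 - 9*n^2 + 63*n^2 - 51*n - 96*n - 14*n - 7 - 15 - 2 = -2*d^3 + d^2*(17 - 23*n) + d*(-58*n^2 + 131*n - 5) + 35*n^3 + 54*n^2 - 161*n - 24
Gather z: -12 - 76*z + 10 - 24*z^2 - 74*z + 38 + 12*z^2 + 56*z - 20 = -12*z^2 - 94*z + 16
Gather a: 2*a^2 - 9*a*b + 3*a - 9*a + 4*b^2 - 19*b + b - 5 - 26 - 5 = 2*a^2 + a*(-9*b - 6) + 4*b^2 - 18*b - 36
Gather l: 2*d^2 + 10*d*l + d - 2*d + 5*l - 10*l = 2*d^2 - d + l*(10*d - 5)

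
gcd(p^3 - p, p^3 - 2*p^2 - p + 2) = p^2 - 1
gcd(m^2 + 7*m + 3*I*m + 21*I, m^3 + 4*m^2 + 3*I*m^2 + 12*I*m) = m + 3*I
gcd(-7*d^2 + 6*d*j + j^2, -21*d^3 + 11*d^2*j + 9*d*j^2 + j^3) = 7*d^2 - 6*d*j - j^2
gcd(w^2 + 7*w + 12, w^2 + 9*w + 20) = w + 4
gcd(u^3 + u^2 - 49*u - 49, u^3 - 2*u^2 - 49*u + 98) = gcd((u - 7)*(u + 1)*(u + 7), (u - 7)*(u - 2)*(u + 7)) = u^2 - 49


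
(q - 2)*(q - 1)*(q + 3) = q^3 - 7*q + 6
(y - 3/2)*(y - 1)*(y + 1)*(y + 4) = y^4 + 5*y^3/2 - 7*y^2 - 5*y/2 + 6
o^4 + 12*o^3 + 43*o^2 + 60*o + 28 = (o + 1)*(o + 2)^2*(o + 7)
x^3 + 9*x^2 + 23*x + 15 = (x + 1)*(x + 3)*(x + 5)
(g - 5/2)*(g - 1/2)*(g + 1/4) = g^3 - 11*g^2/4 + g/2 + 5/16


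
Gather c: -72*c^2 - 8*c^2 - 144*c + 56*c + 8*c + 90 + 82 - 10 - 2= -80*c^2 - 80*c + 160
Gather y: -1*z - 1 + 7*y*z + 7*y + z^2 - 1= y*(7*z + 7) + z^2 - z - 2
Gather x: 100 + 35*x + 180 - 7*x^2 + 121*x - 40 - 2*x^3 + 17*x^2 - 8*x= -2*x^3 + 10*x^2 + 148*x + 240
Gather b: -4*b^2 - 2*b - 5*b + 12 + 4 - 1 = -4*b^2 - 7*b + 15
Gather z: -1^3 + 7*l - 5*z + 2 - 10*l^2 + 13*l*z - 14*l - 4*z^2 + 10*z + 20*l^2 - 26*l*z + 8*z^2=10*l^2 - 7*l + 4*z^2 + z*(5 - 13*l) + 1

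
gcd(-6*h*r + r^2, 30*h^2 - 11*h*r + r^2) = -6*h + r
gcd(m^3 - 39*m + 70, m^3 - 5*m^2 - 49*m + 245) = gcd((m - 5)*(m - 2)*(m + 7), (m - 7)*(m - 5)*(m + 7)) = m^2 + 2*m - 35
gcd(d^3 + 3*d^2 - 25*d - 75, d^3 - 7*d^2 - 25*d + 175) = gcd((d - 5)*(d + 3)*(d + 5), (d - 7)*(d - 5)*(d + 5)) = d^2 - 25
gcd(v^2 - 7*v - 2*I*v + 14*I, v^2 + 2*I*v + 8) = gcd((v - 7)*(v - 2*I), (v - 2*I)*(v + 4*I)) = v - 2*I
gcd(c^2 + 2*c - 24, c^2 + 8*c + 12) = c + 6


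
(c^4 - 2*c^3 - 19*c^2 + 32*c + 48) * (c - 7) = c^5 - 9*c^4 - 5*c^3 + 165*c^2 - 176*c - 336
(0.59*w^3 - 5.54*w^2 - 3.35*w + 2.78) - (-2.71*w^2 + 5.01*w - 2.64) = 0.59*w^3 - 2.83*w^2 - 8.36*w + 5.42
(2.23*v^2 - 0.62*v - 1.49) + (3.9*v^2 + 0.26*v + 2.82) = 6.13*v^2 - 0.36*v + 1.33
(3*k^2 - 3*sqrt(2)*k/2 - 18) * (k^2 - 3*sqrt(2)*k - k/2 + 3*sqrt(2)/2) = 3*k^4 - 21*sqrt(2)*k^3/2 - 3*k^3/2 - 9*k^2 + 21*sqrt(2)*k^2/4 + 9*k/2 + 54*sqrt(2)*k - 27*sqrt(2)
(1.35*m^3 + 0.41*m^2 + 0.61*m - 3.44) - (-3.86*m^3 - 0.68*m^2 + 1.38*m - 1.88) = 5.21*m^3 + 1.09*m^2 - 0.77*m - 1.56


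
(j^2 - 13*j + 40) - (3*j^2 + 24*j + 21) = -2*j^2 - 37*j + 19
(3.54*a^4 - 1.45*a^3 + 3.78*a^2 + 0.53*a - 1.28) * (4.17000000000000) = 14.7618*a^4 - 6.0465*a^3 + 15.7626*a^2 + 2.2101*a - 5.3376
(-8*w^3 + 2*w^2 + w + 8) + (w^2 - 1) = -8*w^3 + 3*w^2 + w + 7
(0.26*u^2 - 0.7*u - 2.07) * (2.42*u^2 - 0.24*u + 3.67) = 0.6292*u^4 - 1.7564*u^3 - 3.8872*u^2 - 2.0722*u - 7.5969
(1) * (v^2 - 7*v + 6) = v^2 - 7*v + 6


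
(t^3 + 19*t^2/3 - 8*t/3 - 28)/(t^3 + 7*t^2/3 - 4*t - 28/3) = (t + 6)/(t + 2)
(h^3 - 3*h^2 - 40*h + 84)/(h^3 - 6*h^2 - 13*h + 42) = (h + 6)/(h + 3)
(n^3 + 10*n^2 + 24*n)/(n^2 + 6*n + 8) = n*(n + 6)/(n + 2)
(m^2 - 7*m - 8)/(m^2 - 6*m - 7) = (m - 8)/(m - 7)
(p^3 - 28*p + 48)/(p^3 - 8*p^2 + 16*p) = (p^2 + 4*p - 12)/(p*(p - 4))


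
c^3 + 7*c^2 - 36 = (c - 2)*(c + 3)*(c + 6)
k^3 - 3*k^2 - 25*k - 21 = (k - 7)*(k + 1)*(k + 3)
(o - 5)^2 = o^2 - 10*o + 25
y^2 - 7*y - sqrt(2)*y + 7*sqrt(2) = (y - 7)*(y - sqrt(2))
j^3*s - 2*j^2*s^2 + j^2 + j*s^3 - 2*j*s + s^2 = (-j + s)^2*(j*s + 1)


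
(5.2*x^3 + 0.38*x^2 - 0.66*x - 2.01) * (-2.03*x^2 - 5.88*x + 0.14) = -10.556*x^5 - 31.3474*x^4 - 0.1666*x^3 + 8.0143*x^2 + 11.7264*x - 0.2814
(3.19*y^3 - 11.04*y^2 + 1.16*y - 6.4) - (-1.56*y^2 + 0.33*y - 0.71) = 3.19*y^3 - 9.48*y^2 + 0.83*y - 5.69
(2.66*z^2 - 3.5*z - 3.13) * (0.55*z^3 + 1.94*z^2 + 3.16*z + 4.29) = 1.463*z^5 + 3.2354*z^4 - 0.105899999999998*z^3 - 5.7208*z^2 - 24.9058*z - 13.4277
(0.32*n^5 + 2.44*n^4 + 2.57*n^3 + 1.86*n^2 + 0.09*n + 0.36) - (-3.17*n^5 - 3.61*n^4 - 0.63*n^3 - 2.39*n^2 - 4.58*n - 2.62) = 3.49*n^5 + 6.05*n^4 + 3.2*n^3 + 4.25*n^2 + 4.67*n + 2.98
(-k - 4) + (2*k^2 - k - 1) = 2*k^2 - 2*k - 5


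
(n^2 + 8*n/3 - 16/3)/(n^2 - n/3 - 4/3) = (n + 4)/(n + 1)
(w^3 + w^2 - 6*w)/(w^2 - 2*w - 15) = w*(w - 2)/(w - 5)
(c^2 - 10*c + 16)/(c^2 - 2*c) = (c - 8)/c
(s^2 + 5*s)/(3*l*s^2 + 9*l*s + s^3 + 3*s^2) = (s + 5)/(3*l*s + 9*l + s^2 + 3*s)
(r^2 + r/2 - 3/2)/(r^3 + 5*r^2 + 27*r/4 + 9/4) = 2*(r - 1)/(2*r^2 + 7*r + 3)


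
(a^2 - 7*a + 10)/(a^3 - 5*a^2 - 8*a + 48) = (a^2 - 7*a + 10)/(a^3 - 5*a^2 - 8*a + 48)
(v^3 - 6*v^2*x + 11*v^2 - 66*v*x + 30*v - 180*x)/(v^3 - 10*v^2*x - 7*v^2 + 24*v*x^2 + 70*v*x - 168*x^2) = (-v^2 - 11*v - 30)/(-v^2 + 4*v*x + 7*v - 28*x)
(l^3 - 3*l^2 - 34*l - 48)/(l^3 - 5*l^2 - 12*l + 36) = (l^2 - 6*l - 16)/(l^2 - 8*l + 12)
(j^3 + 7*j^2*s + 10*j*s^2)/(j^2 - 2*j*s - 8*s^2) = j*(-j - 5*s)/(-j + 4*s)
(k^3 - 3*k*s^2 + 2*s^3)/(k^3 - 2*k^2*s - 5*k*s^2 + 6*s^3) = (-k + s)/(-k + 3*s)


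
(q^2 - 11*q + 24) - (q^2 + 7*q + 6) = 18 - 18*q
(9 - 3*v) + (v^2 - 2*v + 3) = v^2 - 5*v + 12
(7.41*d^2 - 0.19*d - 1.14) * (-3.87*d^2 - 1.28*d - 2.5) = -28.6767*d^4 - 8.7495*d^3 - 13.87*d^2 + 1.9342*d + 2.85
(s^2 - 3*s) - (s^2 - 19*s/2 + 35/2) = 13*s/2 - 35/2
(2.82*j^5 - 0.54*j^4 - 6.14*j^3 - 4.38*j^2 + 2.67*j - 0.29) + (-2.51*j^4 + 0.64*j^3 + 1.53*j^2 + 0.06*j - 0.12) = 2.82*j^5 - 3.05*j^4 - 5.5*j^3 - 2.85*j^2 + 2.73*j - 0.41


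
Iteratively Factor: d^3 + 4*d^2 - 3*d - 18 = (d - 2)*(d^2 + 6*d + 9) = (d - 2)*(d + 3)*(d + 3)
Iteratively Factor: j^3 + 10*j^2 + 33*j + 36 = (j + 4)*(j^2 + 6*j + 9) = (j + 3)*(j + 4)*(j + 3)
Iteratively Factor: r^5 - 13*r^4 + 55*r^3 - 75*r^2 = (r - 5)*(r^4 - 8*r^3 + 15*r^2) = (r - 5)*(r - 3)*(r^3 - 5*r^2) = r*(r - 5)*(r - 3)*(r^2 - 5*r) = r*(r - 5)^2*(r - 3)*(r)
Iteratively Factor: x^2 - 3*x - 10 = (x - 5)*(x + 2)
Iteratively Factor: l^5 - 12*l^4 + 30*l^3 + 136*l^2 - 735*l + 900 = (l - 3)*(l^4 - 9*l^3 + 3*l^2 + 145*l - 300) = (l - 3)*(l + 4)*(l^3 - 13*l^2 + 55*l - 75) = (l - 5)*(l - 3)*(l + 4)*(l^2 - 8*l + 15) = (l - 5)*(l - 3)^2*(l + 4)*(l - 5)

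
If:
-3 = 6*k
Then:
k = -1/2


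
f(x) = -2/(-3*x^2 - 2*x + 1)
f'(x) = -2*(6*x + 2)/(-3*x^2 - 2*x + 1)^2 = 4*(-3*x - 1)/(3*x^2 + 2*x - 1)^2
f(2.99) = 0.06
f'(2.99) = -0.04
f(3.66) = 0.04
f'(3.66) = -0.02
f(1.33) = 0.29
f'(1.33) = -0.41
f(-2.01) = 0.28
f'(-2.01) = 0.40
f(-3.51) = 0.07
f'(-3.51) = 0.05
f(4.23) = 0.03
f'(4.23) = -0.01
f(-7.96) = 0.01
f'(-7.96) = 0.00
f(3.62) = 0.04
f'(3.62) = -0.02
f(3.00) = 0.06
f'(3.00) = -0.04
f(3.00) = 0.06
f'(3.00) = -0.04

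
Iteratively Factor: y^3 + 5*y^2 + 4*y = (y + 4)*(y^2 + y) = y*(y + 4)*(y + 1)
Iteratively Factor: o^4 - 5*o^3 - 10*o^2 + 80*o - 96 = (o - 4)*(o^3 - o^2 - 14*o + 24) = (o - 4)*(o - 3)*(o^2 + 2*o - 8) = (o - 4)*(o - 3)*(o + 4)*(o - 2)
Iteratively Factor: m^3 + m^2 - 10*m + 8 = (m - 2)*(m^2 + 3*m - 4) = (m - 2)*(m - 1)*(m + 4)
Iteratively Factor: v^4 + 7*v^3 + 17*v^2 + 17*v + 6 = (v + 1)*(v^3 + 6*v^2 + 11*v + 6) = (v + 1)*(v + 3)*(v^2 + 3*v + 2) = (v + 1)^2*(v + 3)*(v + 2)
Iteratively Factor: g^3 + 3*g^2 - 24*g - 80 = (g + 4)*(g^2 - g - 20) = (g - 5)*(g + 4)*(g + 4)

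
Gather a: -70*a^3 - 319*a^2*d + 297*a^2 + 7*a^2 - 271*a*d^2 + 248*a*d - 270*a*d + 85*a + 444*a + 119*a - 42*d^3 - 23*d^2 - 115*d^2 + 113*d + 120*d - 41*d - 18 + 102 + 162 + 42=-70*a^3 + a^2*(304 - 319*d) + a*(-271*d^2 - 22*d + 648) - 42*d^3 - 138*d^2 + 192*d + 288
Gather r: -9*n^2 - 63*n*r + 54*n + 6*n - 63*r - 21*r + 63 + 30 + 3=-9*n^2 + 60*n + r*(-63*n - 84) + 96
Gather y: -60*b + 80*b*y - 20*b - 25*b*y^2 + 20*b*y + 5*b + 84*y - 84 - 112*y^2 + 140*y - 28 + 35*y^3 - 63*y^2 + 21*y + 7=-75*b + 35*y^3 + y^2*(-25*b - 175) + y*(100*b + 245) - 105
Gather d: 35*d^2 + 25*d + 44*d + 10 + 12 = 35*d^2 + 69*d + 22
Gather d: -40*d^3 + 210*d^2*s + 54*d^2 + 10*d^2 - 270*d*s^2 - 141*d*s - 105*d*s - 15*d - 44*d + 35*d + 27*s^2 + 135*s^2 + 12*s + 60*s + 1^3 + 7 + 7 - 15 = -40*d^3 + d^2*(210*s + 64) + d*(-270*s^2 - 246*s - 24) + 162*s^2 + 72*s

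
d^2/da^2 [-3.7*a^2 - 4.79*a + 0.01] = -7.40000000000000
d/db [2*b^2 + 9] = 4*b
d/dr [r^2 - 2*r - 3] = 2*r - 2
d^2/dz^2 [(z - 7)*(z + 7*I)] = 2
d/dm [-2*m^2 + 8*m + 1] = 8 - 4*m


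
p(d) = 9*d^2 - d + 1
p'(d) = 18*d - 1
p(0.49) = 2.67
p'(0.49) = 7.82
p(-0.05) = 1.07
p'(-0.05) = -1.90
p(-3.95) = 145.37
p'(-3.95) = -72.10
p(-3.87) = 139.66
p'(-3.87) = -70.66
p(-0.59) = 4.72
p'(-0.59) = -11.62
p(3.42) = 102.85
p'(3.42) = 60.56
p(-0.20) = 1.56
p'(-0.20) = -4.60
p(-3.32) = 103.52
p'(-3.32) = -60.76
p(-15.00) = 2041.00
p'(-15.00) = -271.00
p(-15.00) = 2041.00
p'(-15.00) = -271.00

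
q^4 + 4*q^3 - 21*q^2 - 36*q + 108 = (q - 3)*(q - 2)*(q + 3)*(q + 6)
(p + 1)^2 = p^2 + 2*p + 1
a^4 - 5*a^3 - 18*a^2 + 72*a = a*(a - 6)*(a - 3)*(a + 4)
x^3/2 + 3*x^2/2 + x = x*(x/2 + 1/2)*(x + 2)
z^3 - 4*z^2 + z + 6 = (z - 3)*(z - 2)*(z + 1)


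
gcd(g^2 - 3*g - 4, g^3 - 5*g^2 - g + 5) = g + 1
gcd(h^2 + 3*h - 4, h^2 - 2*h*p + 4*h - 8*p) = h + 4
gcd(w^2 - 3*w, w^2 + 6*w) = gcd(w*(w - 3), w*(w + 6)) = w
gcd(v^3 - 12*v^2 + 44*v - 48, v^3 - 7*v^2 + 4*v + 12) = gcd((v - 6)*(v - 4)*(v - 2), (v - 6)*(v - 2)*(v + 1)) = v^2 - 8*v + 12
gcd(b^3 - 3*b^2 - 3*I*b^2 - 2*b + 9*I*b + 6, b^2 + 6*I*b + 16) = b - 2*I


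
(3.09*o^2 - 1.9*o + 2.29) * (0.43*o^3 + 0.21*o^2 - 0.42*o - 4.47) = 1.3287*o^5 - 0.1681*o^4 - 0.7121*o^3 - 12.5334*o^2 + 7.5312*o - 10.2363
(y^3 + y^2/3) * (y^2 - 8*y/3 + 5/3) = y^5 - 7*y^4/3 + 7*y^3/9 + 5*y^2/9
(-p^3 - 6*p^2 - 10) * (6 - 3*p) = 3*p^4 + 12*p^3 - 36*p^2 + 30*p - 60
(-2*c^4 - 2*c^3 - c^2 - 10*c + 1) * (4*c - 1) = -8*c^5 - 6*c^4 - 2*c^3 - 39*c^2 + 14*c - 1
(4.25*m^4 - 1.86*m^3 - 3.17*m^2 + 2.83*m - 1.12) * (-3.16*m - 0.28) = -13.43*m^5 + 4.6876*m^4 + 10.538*m^3 - 8.0552*m^2 + 2.7468*m + 0.3136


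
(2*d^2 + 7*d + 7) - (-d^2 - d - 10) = 3*d^2 + 8*d + 17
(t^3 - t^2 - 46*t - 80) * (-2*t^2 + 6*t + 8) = -2*t^5 + 8*t^4 + 94*t^3 - 124*t^2 - 848*t - 640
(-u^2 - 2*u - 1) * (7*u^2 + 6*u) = -7*u^4 - 20*u^3 - 19*u^2 - 6*u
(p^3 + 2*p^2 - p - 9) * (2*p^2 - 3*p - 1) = 2*p^5 + p^4 - 9*p^3 - 17*p^2 + 28*p + 9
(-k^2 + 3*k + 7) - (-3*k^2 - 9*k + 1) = 2*k^2 + 12*k + 6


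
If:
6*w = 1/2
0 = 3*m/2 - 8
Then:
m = 16/3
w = 1/12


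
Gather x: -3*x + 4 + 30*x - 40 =27*x - 36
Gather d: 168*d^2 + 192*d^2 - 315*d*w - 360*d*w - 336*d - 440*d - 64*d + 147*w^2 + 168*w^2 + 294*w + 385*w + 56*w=360*d^2 + d*(-675*w - 840) + 315*w^2 + 735*w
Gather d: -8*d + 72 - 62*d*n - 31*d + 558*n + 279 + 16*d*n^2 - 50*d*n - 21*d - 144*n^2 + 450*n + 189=d*(16*n^2 - 112*n - 60) - 144*n^2 + 1008*n + 540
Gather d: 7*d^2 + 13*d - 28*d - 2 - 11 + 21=7*d^2 - 15*d + 8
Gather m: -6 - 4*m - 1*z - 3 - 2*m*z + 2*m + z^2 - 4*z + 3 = m*(-2*z - 2) + z^2 - 5*z - 6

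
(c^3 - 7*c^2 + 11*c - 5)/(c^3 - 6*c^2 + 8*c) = (c^3 - 7*c^2 + 11*c - 5)/(c*(c^2 - 6*c + 8))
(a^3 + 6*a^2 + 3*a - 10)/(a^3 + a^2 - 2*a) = (a + 5)/a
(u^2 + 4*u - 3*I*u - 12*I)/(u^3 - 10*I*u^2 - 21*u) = (u + 4)/(u*(u - 7*I))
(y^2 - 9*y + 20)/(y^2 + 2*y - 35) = (y - 4)/(y + 7)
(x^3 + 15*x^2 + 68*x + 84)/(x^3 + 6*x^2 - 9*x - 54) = (x^2 + 9*x + 14)/(x^2 - 9)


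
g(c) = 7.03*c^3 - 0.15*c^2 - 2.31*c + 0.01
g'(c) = 21.09*c^2 - 0.3*c - 2.31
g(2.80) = 146.69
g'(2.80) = 162.20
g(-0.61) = -0.23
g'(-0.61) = 5.72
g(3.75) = 359.96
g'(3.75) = 293.14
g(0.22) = -0.43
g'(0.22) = -1.36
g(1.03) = 5.15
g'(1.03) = 19.76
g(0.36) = -0.51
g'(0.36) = 0.32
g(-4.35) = -571.44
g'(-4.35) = 398.07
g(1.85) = 39.73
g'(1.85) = 69.32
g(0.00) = 0.01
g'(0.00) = -2.31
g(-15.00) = -23725.34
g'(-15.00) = 4747.44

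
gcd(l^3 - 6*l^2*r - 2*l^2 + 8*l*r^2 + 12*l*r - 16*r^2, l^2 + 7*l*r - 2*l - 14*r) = l - 2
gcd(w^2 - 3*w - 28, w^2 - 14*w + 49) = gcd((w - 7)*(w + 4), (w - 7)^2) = w - 7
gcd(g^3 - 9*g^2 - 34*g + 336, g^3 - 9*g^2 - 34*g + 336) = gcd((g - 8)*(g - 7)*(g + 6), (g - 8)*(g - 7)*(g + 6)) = g^3 - 9*g^2 - 34*g + 336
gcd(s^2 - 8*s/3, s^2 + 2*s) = s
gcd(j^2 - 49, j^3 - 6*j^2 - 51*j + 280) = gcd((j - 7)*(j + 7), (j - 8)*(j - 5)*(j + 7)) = j + 7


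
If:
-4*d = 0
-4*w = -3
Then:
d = 0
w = 3/4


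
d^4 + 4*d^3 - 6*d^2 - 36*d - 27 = (d - 3)*(d + 1)*(d + 3)^2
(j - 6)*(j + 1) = j^2 - 5*j - 6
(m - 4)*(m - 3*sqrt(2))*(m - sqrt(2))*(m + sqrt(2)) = m^4 - 3*sqrt(2)*m^3 - 4*m^3 - 2*m^2 + 12*sqrt(2)*m^2 + 8*m + 6*sqrt(2)*m - 24*sqrt(2)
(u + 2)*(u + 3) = u^2 + 5*u + 6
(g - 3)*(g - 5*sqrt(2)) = g^2 - 5*sqrt(2)*g - 3*g + 15*sqrt(2)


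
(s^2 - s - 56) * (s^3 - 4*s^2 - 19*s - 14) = s^5 - 5*s^4 - 71*s^3 + 229*s^2 + 1078*s + 784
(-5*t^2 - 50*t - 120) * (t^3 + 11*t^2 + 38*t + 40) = -5*t^5 - 105*t^4 - 860*t^3 - 3420*t^2 - 6560*t - 4800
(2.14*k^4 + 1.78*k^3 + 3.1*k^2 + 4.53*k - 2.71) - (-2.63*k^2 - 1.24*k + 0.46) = 2.14*k^4 + 1.78*k^3 + 5.73*k^2 + 5.77*k - 3.17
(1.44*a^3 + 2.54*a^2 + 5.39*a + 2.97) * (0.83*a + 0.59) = 1.1952*a^4 + 2.9578*a^3 + 5.9723*a^2 + 5.6452*a + 1.7523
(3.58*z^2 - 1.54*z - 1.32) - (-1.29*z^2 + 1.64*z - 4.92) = 4.87*z^2 - 3.18*z + 3.6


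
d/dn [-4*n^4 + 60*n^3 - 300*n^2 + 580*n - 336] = -16*n^3 + 180*n^2 - 600*n + 580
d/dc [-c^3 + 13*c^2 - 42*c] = -3*c^2 + 26*c - 42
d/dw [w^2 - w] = 2*w - 1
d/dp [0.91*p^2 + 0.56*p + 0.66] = 1.82*p + 0.56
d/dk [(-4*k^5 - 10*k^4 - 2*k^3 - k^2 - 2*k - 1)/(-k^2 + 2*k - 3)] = 2*(6*k^6 - 6*k^5 + k^4 + 56*k^3 + 7*k^2 + 2*k + 4)/(k^4 - 4*k^3 + 10*k^2 - 12*k + 9)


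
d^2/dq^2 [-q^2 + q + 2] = -2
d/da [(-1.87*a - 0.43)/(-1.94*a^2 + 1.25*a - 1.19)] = (-3.6278*a^2 - 1.6684*a + 2.7628)/(3.7636*a^4 - 4.85*a^3 + 6.1797*a^2 - 2.975*a + 1.4161)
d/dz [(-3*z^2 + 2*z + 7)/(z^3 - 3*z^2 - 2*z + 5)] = (3*z^4 - 4*z^3 - 9*z^2 + 12*z + 24)/(z^6 - 6*z^5 + 5*z^4 + 22*z^3 - 26*z^2 - 20*z + 25)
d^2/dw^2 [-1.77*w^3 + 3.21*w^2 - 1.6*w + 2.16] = 6.42 - 10.62*w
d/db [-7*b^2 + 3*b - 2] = 3 - 14*b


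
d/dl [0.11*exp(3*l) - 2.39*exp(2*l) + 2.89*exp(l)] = (0.33*exp(2*l) - 4.78*exp(l) + 2.89)*exp(l)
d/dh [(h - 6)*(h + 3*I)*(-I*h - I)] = -3*I*h^2 + h*(6 + 10*I) - 15 + 6*I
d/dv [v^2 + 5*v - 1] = 2*v + 5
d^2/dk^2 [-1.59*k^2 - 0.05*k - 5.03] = -3.18000000000000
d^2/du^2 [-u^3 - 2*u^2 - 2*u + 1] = -6*u - 4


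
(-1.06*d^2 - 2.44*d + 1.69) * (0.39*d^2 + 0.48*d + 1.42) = -0.4134*d^4 - 1.4604*d^3 - 2.0173*d^2 - 2.6536*d + 2.3998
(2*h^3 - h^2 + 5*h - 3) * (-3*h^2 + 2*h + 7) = -6*h^5 + 7*h^4 - 3*h^3 + 12*h^2 + 29*h - 21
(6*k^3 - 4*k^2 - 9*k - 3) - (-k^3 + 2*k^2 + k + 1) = 7*k^3 - 6*k^2 - 10*k - 4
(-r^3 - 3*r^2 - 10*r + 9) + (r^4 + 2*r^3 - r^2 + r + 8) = r^4 + r^3 - 4*r^2 - 9*r + 17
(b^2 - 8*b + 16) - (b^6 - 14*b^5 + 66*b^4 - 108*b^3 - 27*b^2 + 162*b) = -b^6 + 14*b^5 - 66*b^4 + 108*b^3 + 28*b^2 - 170*b + 16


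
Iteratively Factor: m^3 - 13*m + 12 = (m - 3)*(m^2 + 3*m - 4) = (m - 3)*(m + 4)*(m - 1)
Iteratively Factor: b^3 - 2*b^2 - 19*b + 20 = (b - 1)*(b^2 - b - 20) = (b - 1)*(b + 4)*(b - 5)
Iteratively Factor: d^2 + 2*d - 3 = (d + 3)*(d - 1)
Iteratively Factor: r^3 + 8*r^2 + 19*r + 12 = (r + 3)*(r^2 + 5*r + 4) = (r + 1)*(r + 3)*(r + 4)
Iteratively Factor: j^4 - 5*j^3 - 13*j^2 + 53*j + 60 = (j + 1)*(j^3 - 6*j^2 - 7*j + 60) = (j + 1)*(j + 3)*(j^2 - 9*j + 20) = (j - 5)*(j + 1)*(j + 3)*(j - 4)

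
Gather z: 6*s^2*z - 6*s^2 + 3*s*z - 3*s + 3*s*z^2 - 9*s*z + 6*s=-6*s^2 + 3*s*z^2 + 3*s + z*(6*s^2 - 6*s)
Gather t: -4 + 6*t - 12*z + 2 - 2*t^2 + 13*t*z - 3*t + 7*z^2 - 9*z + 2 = -2*t^2 + t*(13*z + 3) + 7*z^2 - 21*z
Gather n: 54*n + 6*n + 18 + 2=60*n + 20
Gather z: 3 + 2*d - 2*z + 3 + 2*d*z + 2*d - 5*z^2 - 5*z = 4*d - 5*z^2 + z*(2*d - 7) + 6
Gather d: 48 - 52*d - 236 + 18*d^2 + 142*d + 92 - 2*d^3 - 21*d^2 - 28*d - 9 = -2*d^3 - 3*d^2 + 62*d - 105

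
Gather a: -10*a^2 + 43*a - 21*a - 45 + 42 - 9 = -10*a^2 + 22*a - 12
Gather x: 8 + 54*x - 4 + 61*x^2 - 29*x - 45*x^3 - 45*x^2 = -45*x^3 + 16*x^2 + 25*x + 4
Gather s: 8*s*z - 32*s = s*(8*z - 32)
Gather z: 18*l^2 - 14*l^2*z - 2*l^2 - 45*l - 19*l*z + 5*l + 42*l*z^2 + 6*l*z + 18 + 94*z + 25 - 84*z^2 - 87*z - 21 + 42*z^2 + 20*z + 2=16*l^2 - 40*l + z^2*(42*l - 42) + z*(-14*l^2 - 13*l + 27) + 24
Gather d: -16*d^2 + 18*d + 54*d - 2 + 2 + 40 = -16*d^2 + 72*d + 40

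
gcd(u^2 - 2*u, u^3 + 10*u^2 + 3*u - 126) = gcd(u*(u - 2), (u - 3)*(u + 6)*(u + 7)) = 1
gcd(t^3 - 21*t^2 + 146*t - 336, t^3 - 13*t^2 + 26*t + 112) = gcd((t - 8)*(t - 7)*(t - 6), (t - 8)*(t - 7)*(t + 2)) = t^2 - 15*t + 56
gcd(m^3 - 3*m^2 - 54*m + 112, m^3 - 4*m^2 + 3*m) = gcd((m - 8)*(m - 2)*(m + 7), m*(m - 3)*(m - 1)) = 1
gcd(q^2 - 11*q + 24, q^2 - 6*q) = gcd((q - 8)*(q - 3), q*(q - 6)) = 1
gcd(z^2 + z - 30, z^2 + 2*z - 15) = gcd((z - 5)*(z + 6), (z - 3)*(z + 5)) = 1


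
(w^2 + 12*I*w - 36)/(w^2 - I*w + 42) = (w + 6*I)/(w - 7*I)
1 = 1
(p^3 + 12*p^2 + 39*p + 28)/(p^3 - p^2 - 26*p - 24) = (p + 7)/(p - 6)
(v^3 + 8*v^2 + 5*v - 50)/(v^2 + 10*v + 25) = v - 2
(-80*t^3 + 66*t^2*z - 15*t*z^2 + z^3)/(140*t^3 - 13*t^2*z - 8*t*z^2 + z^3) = (16*t^2 - 10*t*z + z^2)/(-28*t^2 - 3*t*z + z^2)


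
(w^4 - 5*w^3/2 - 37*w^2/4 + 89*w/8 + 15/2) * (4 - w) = -w^5 + 13*w^4/2 - 3*w^3/4 - 385*w^2/8 + 37*w + 30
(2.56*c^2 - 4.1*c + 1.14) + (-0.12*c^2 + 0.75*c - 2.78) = 2.44*c^2 - 3.35*c - 1.64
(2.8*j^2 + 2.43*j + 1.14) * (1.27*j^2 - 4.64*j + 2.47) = 3.556*j^4 - 9.9059*j^3 - 2.9114*j^2 + 0.712500000000001*j + 2.8158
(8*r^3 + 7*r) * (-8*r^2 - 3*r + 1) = -64*r^5 - 24*r^4 - 48*r^3 - 21*r^2 + 7*r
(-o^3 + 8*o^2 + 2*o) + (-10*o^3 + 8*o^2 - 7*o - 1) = -11*o^3 + 16*o^2 - 5*o - 1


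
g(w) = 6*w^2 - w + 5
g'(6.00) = 71.00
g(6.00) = 215.00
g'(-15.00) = -181.00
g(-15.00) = 1370.00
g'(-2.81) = -34.72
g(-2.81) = 55.19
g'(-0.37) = -5.44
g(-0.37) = 6.19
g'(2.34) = 27.08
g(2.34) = 35.51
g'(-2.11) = -26.32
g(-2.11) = 33.82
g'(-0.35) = -5.20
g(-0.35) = 6.08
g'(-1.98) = -24.76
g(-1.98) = 30.50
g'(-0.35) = -5.20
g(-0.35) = 6.08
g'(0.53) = 5.36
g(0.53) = 6.16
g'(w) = 12*w - 1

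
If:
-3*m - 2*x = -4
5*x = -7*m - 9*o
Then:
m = 4/3 - 2*x/3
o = -x/27 - 28/27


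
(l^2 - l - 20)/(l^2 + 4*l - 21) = (l^2 - l - 20)/(l^2 + 4*l - 21)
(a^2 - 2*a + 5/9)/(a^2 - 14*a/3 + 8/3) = (9*a^2 - 18*a + 5)/(3*(3*a^2 - 14*a + 8))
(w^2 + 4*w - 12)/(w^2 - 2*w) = (w + 6)/w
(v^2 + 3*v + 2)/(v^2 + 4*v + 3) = (v + 2)/(v + 3)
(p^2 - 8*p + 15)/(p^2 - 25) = (p - 3)/(p + 5)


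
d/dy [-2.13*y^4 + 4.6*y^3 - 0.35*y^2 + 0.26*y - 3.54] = -8.52*y^3 + 13.8*y^2 - 0.7*y + 0.26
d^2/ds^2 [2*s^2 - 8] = 4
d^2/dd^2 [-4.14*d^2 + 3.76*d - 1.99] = -8.28000000000000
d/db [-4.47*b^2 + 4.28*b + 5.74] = 4.28 - 8.94*b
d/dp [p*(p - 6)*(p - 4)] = 3*p^2 - 20*p + 24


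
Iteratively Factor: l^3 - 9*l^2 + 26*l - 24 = (l - 2)*(l^2 - 7*l + 12) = (l - 3)*(l - 2)*(l - 4)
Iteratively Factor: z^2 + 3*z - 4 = (z + 4)*(z - 1)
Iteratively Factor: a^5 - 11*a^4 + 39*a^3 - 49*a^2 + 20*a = (a - 1)*(a^4 - 10*a^3 + 29*a^2 - 20*a) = (a - 1)^2*(a^3 - 9*a^2 + 20*a) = a*(a - 1)^2*(a^2 - 9*a + 20) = a*(a - 4)*(a - 1)^2*(a - 5)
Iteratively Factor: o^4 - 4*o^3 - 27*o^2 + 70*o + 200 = (o + 4)*(o^3 - 8*o^2 + 5*o + 50) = (o - 5)*(o + 4)*(o^2 - 3*o - 10) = (o - 5)^2*(o + 4)*(o + 2)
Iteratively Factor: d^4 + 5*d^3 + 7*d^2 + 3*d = (d + 1)*(d^3 + 4*d^2 + 3*d) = d*(d + 1)*(d^2 + 4*d + 3) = d*(d + 1)*(d + 3)*(d + 1)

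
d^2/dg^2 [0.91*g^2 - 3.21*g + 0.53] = 1.82000000000000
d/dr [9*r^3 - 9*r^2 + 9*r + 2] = 27*r^2 - 18*r + 9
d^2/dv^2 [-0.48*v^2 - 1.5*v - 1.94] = -0.960000000000000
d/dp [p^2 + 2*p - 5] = 2*p + 2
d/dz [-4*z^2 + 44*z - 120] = 44 - 8*z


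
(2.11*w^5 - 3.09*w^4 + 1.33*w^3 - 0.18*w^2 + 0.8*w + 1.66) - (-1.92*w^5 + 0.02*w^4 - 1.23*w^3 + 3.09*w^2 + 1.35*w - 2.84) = 4.03*w^5 - 3.11*w^4 + 2.56*w^3 - 3.27*w^2 - 0.55*w + 4.5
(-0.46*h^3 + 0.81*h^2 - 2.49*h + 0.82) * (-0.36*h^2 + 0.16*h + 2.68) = 0.1656*h^5 - 0.3652*h^4 - 0.2068*h^3 + 1.4772*h^2 - 6.542*h + 2.1976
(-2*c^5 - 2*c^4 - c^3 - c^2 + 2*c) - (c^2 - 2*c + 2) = -2*c^5 - 2*c^4 - c^3 - 2*c^2 + 4*c - 2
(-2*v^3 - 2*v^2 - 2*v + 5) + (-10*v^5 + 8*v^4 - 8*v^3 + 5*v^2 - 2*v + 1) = -10*v^5 + 8*v^4 - 10*v^3 + 3*v^2 - 4*v + 6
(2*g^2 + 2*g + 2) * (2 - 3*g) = -6*g^3 - 2*g^2 - 2*g + 4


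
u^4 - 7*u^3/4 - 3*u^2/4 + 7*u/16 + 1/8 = (u - 2)*(u - 1/2)*(u + 1/4)*(u + 1/2)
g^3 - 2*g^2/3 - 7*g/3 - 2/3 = (g - 2)*(g + 1/3)*(g + 1)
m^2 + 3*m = m*(m + 3)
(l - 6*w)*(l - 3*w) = l^2 - 9*l*w + 18*w^2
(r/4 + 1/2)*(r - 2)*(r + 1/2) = r^3/4 + r^2/8 - r - 1/2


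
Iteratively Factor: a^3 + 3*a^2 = (a)*(a^2 + 3*a) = a^2*(a + 3)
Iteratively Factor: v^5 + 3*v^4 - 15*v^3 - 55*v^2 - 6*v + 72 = (v - 4)*(v^4 + 7*v^3 + 13*v^2 - 3*v - 18) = (v - 4)*(v + 3)*(v^3 + 4*v^2 + v - 6) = (v - 4)*(v + 2)*(v + 3)*(v^2 + 2*v - 3) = (v - 4)*(v + 2)*(v + 3)^2*(v - 1)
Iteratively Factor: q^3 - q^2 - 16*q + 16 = (q + 4)*(q^2 - 5*q + 4) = (q - 4)*(q + 4)*(q - 1)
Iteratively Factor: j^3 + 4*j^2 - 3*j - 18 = (j - 2)*(j^2 + 6*j + 9) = (j - 2)*(j + 3)*(j + 3)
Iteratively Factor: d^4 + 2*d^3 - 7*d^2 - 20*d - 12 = (d - 3)*(d^3 + 5*d^2 + 8*d + 4) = (d - 3)*(d + 1)*(d^2 + 4*d + 4) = (d - 3)*(d + 1)*(d + 2)*(d + 2)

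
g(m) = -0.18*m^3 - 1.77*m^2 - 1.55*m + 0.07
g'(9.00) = -77.15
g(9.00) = -288.47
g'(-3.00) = 4.21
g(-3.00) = -6.35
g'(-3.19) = 4.25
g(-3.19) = -7.15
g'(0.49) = -3.41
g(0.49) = -1.14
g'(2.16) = -11.72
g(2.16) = -13.35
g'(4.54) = -28.75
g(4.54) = -60.29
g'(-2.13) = 3.54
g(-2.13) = -2.92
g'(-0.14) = -1.06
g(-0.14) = 0.25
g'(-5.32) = 2.00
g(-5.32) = -14.68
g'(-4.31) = 3.68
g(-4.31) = -11.72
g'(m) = -0.54*m^2 - 3.54*m - 1.55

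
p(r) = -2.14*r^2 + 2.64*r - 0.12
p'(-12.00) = 54.00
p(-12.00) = -339.96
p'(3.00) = -10.20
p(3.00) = -11.46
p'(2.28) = -7.12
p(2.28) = -5.23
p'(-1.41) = 8.67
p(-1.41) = -8.10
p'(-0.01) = 2.68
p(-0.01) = -0.15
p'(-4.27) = 20.92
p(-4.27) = -50.41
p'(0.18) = 1.87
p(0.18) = 0.29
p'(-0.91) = 6.53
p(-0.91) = -4.29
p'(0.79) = -0.74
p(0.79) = 0.63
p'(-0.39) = 4.31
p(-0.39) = -1.48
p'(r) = 2.64 - 4.28*r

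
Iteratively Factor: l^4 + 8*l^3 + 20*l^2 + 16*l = (l + 2)*(l^3 + 6*l^2 + 8*l) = (l + 2)*(l + 4)*(l^2 + 2*l) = l*(l + 2)*(l + 4)*(l + 2)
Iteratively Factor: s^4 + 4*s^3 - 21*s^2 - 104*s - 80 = (s + 4)*(s^3 - 21*s - 20) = (s + 4)^2*(s^2 - 4*s - 5) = (s + 1)*(s + 4)^2*(s - 5)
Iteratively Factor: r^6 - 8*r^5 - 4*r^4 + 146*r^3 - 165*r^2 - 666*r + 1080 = (r + 3)*(r^5 - 11*r^4 + 29*r^3 + 59*r^2 - 342*r + 360) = (r + 3)^2*(r^4 - 14*r^3 + 71*r^2 - 154*r + 120) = (r - 4)*(r + 3)^2*(r^3 - 10*r^2 + 31*r - 30) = (r - 5)*(r - 4)*(r + 3)^2*(r^2 - 5*r + 6) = (r - 5)*(r - 4)*(r - 2)*(r + 3)^2*(r - 3)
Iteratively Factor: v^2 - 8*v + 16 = (v - 4)*(v - 4)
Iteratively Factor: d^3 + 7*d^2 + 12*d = (d + 4)*(d^2 + 3*d) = d*(d + 4)*(d + 3)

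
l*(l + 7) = l^2 + 7*l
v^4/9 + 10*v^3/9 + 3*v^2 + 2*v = v*(v/3 + 1/3)*(v/3 + 1)*(v + 6)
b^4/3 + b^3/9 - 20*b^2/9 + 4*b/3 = b*(b/3 + 1)*(b - 2)*(b - 2/3)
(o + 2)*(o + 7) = o^2 + 9*o + 14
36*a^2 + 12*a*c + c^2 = (6*a + c)^2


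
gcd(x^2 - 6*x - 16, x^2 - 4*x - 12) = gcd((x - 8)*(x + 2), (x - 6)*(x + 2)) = x + 2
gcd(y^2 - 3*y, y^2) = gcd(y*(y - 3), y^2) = y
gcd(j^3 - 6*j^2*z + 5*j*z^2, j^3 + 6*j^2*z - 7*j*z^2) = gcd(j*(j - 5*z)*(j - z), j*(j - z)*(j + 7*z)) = -j^2 + j*z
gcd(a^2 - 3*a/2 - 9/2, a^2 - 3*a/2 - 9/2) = a^2 - 3*a/2 - 9/2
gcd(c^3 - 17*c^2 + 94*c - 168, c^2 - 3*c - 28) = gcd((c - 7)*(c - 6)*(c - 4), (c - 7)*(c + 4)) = c - 7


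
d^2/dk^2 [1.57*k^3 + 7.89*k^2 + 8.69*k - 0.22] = 9.42*k + 15.78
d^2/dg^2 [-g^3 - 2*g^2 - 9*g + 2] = -6*g - 4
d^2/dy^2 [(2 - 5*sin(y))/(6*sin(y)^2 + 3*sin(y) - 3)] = (20*sin(y)^4 - 62*sin(y)^3 + 70*sin(y)^2 - 35*sin(y) + 2)/(3*(sin(y) + 1)^2*(2*sin(y) - 1)^3)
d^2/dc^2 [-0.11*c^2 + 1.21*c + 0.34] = -0.220000000000000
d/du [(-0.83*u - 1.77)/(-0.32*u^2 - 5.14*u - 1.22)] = (0.2656*u^2 + 4.2662*u - (0.64*u + 5.14)*(0.83*u + 1.77) + 1.0126)/(0.32*u^2 + 5.14*u + 1.22)^2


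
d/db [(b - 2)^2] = 2*b - 4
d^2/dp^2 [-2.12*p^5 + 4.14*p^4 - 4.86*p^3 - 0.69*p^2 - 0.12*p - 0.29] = -42.4*p^3 + 49.68*p^2 - 29.16*p - 1.38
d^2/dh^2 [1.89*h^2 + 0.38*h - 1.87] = 3.78000000000000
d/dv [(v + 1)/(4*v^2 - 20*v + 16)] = (v^2 - 5*v - (v + 1)*(2*v - 5) + 4)/(4*(v^2 - 5*v + 4)^2)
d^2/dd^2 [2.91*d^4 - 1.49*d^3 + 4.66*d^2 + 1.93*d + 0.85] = 34.92*d^2 - 8.94*d + 9.32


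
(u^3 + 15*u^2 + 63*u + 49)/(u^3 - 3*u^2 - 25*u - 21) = (u^2 + 14*u + 49)/(u^2 - 4*u - 21)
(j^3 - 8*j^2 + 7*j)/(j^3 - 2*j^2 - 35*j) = (j - 1)/(j + 5)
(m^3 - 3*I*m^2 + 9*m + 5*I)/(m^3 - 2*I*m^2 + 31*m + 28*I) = (m^2 - 4*I*m + 5)/(m^2 - 3*I*m + 28)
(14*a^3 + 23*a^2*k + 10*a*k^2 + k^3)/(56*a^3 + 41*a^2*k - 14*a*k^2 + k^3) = (14*a^2 + 9*a*k + k^2)/(56*a^2 - 15*a*k + k^2)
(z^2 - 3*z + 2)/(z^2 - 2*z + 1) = (z - 2)/(z - 1)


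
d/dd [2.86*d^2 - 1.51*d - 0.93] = 5.72*d - 1.51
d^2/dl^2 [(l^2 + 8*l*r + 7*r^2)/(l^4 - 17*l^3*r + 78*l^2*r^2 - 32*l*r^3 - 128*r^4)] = 6*(-l^3 - 12*l^2*r + 132*l*r^2 - 316*r^3)/(-l^7 + 38*l^6*r - 588*l^5*r^2 + 4744*l^4*r^3 - 21248*l^3*r^4 + 52224*l^2*r^5 - 65536*l*r^6 + 32768*r^7)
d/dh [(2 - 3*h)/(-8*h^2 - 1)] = (-24*h^2 + 32*h + 3)/(64*h^4 + 16*h^2 + 1)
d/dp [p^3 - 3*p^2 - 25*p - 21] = 3*p^2 - 6*p - 25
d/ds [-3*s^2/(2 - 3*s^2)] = -12*s/(9*s^4 - 12*s^2 + 4)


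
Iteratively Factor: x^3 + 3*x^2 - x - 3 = (x + 3)*(x^2 - 1) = (x + 1)*(x + 3)*(x - 1)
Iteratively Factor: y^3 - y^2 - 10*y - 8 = (y + 1)*(y^2 - 2*y - 8) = (y - 4)*(y + 1)*(y + 2)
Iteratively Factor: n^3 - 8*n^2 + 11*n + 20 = (n - 4)*(n^2 - 4*n - 5) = (n - 5)*(n - 4)*(n + 1)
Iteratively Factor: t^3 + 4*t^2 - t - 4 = (t + 1)*(t^2 + 3*t - 4) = (t - 1)*(t + 1)*(t + 4)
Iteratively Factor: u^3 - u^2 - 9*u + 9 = (u + 3)*(u^2 - 4*u + 3) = (u - 1)*(u + 3)*(u - 3)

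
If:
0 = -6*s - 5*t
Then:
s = -5*t/6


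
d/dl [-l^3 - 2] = -3*l^2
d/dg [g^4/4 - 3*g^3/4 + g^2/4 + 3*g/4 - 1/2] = g^3 - 9*g^2/4 + g/2 + 3/4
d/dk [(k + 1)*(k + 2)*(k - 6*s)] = 3*k^2 - 12*k*s + 6*k - 18*s + 2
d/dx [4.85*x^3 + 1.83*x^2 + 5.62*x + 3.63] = 14.55*x^2 + 3.66*x + 5.62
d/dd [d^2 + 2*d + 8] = 2*d + 2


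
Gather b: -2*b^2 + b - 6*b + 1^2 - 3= -2*b^2 - 5*b - 2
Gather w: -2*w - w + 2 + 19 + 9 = 30 - 3*w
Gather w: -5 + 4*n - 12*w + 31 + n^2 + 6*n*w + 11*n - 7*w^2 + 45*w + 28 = n^2 + 15*n - 7*w^2 + w*(6*n + 33) + 54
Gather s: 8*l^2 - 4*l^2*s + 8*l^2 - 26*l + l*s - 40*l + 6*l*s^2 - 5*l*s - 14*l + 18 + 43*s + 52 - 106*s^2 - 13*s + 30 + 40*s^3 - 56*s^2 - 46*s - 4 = 16*l^2 - 80*l + 40*s^3 + s^2*(6*l - 162) + s*(-4*l^2 - 4*l - 16) + 96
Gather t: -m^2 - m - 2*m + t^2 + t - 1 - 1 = -m^2 - 3*m + t^2 + t - 2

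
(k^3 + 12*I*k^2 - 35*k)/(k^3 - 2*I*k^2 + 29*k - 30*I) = k*(k + 7*I)/(k^2 - 7*I*k - 6)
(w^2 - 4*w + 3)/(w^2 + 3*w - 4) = (w - 3)/(w + 4)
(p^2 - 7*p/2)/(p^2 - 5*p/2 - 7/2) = p/(p + 1)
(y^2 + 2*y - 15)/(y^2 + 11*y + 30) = (y - 3)/(y + 6)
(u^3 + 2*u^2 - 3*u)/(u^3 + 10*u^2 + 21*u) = (u - 1)/(u + 7)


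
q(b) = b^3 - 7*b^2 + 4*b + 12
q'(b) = 3*b^2 - 14*b + 4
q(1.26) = 7.93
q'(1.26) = -8.88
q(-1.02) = -0.42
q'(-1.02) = 21.40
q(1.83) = 2.01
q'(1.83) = -11.57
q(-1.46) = -11.87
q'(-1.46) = 30.83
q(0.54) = 12.28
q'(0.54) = -2.69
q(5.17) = -16.23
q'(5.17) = 11.81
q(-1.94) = -29.41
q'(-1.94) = 42.45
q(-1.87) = -26.50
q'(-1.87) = 40.67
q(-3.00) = -90.00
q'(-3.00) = 73.00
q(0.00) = 12.00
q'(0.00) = 4.00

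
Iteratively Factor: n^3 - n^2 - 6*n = (n)*(n^2 - n - 6) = n*(n + 2)*(n - 3)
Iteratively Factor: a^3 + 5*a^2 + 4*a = (a + 1)*(a^2 + 4*a) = (a + 1)*(a + 4)*(a)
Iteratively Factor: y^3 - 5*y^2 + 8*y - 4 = (y - 1)*(y^2 - 4*y + 4) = (y - 2)*(y - 1)*(y - 2)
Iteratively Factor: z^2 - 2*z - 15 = (z - 5)*(z + 3)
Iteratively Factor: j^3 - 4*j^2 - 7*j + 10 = (j + 2)*(j^2 - 6*j + 5) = (j - 5)*(j + 2)*(j - 1)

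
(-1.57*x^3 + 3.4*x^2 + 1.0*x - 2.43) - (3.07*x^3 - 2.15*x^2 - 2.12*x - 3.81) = -4.64*x^3 + 5.55*x^2 + 3.12*x + 1.38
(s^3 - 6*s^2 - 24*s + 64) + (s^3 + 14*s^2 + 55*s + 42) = 2*s^3 + 8*s^2 + 31*s + 106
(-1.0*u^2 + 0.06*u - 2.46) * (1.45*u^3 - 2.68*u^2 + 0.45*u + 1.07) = -1.45*u^5 + 2.767*u^4 - 4.1778*u^3 + 5.5498*u^2 - 1.0428*u - 2.6322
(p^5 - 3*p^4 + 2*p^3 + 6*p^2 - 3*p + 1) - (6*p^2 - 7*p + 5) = p^5 - 3*p^4 + 2*p^3 + 4*p - 4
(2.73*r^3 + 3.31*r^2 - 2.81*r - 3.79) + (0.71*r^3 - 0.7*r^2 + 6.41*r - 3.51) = 3.44*r^3 + 2.61*r^2 + 3.6*r - 7.3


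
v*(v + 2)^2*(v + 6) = v^4 + 10*v^3 + 28*v^2 + 24*v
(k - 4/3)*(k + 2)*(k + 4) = k^3 + 14*k^2/3 - 32/3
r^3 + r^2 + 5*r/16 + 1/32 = (r + 1/4)^2*(r + 1/2)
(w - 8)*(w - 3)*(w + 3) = w^3 - 8*w^2 - 9*w + 72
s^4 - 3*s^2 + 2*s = s*(s - 1)^2*(s + 2)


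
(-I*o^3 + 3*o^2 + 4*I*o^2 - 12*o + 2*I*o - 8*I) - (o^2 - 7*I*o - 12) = -I*o^3 + 2*o^2 + 4*I*o^2 - 12*o + 9*I*o + 12 - 8*I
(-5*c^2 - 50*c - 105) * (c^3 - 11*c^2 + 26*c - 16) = -5*c^5 + 5*c^4 + 315*c^3 - 65*c^2 - 1930*c + 1680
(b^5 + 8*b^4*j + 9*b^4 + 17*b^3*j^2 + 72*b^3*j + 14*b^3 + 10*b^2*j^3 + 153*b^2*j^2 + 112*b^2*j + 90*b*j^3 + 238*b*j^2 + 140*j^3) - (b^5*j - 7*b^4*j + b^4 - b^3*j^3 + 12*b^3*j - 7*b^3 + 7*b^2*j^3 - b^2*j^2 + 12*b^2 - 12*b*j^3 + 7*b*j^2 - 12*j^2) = -b^5*j + b^5 + 15*b^4*j + 8*b^4 + b^3*j^3 + 17*b^3*j^2 + 60*b^3*j + 21*b^3 + 3*b^2*j^3 + 154*b^2*j^2 + 112*b^2*j - 12*b^2 + 102*b*j^3 + 231*b*j^2 + 140*j^3 + 12*j^2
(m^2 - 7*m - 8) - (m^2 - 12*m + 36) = 5*m - 44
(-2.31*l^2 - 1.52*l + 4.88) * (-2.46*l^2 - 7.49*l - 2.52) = 5.6826*l^4 + 21.0411*l^3 + 5.2012*l^2 - 32.7208*l - 12.2976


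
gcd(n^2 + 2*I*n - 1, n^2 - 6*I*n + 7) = n + I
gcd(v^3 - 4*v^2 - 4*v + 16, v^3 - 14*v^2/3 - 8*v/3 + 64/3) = v^2 - 2*v - 8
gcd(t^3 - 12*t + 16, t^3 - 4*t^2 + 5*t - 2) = t - 2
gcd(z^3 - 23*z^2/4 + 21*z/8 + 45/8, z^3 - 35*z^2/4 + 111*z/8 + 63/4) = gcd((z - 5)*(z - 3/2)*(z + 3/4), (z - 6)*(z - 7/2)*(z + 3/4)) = z + 3/4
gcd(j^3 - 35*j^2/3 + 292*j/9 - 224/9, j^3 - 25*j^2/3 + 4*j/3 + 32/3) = j^2 - 28*j/3 + 32/3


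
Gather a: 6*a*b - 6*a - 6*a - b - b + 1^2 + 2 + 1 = a*(6*b - 12) - 2*b + 4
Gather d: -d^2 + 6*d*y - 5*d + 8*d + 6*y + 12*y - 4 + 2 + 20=-d^2 + d*(6*y + 3) + 18*y + 18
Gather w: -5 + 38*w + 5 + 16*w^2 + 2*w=16*w^2 + 40*w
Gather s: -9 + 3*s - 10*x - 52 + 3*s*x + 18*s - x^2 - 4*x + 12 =s*(3*x + 21) - x^2 - 14*x - 49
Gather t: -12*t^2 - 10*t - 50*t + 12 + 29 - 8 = -12*t^2 - 60*t + 33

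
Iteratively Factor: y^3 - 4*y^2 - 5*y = (y)*(y^2 - 4*y - 5) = y*(y + 1)*(y - 5)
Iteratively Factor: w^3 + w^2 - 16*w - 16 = (w - 4)*(w^2 + 5*w + 4) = (w - 4)*(w + 1)*(w + 4)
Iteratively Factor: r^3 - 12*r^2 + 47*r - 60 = (r - 5)*(r^2 - 7*r + 12) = (r - 5)*(r - 4)*(r - 3)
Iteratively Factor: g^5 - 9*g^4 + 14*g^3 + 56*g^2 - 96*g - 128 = (g - 4)*(g^4 - 5*g^3 - 6*g^2 + 32*g + 32) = (g - 4)^2*(g^3 - g^2 - 10*g - 8) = (g - 4)^2*(g + 1)*(g^2 - 2*g - 8) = (g - 4)^3*(g + 1)*(g + 2)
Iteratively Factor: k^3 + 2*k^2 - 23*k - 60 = (k - 5)*(k^2 + 7*k + 12) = (k - 5)*(k + 4)*(k + 3)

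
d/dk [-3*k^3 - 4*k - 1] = -9*k^2 - 4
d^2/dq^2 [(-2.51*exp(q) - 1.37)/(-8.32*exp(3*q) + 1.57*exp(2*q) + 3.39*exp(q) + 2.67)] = (694.992896*exp(6*q) + 755.15232*exp(5*q) + 92.5127230000001*exp(4*q) + 647.723399*exp(3*q) + 232.648191*exp(2*q) - 29.946198*exp(q) + 5.493258)*exp(q)/(575.930368*exp(9*q) - 326.037504*exp(8*q) - 642.467904*exp(7*q) - 292.652101*exp(6*q) + 471.034431*exp(5*q) + 377.969256*exp(4*q) + 53.715879*exp(3*q) - 125.62884*exp(2*q) - 72.500913*exp(q) - 19.034163)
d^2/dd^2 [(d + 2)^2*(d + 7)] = 6*d + 22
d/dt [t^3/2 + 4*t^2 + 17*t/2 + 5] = 3*t^2/2 + 8*t + 17/2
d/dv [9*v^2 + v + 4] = 18*v + 1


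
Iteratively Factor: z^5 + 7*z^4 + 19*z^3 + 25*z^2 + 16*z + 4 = (z + 2)*(z^4 + 5*z^3 + 9*z^2 + 7*z + 2) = (z + 2)^2*(z^3 + 3*z^2 + 3*z + 1) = (z + 1)*(z + 2)^2*(z^2 + 2*z + 1) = (z + 1)^2*(z + 2)^2*(z + 1)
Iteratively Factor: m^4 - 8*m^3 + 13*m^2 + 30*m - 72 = (m - 3)*(m^3 - 5*m^2 - 2*m + 24) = (m - 3)*(m + 2)*(m^2 - 7*m + 12) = (m - 4)*(m - 3)*(m + 2)*(m - 3)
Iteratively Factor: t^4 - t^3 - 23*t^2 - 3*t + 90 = (t + 3)*(t^3 - 4*t^2 - 11*t + 30) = (t + 3)^2*(t^2 - 7*t + 10) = (t - 5)*(t + 3)^2*(t - 2)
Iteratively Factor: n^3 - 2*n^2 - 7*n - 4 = (n + 1)*(n^2 - 3*n - 4) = (n + 1)^2*(n - 4)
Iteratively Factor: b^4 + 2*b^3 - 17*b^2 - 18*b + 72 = (b + 3)*(b^3 - b^2 - 14*b + 24) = (b - 3)*(b + 3)*(b^2 + 2*b - 8) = (b - 3)*(b - 2)*(b + 3)*(b + 4)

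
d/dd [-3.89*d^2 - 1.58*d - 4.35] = -7.78*d - 1.58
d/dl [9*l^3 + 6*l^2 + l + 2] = 27*l^2 + 12*l + 1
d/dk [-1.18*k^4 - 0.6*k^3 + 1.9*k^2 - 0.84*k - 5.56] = -4.72*k^3 - 1.8*k^2 + 3.8*k - 0.84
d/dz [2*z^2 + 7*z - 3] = 4*z + 7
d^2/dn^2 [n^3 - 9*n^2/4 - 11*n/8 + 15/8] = 6*n - 9/2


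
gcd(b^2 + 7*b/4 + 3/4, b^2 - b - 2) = b + 1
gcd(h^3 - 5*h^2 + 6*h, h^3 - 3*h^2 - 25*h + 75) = h - 3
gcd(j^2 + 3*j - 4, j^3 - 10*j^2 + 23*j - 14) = j - 1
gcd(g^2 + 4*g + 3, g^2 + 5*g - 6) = 1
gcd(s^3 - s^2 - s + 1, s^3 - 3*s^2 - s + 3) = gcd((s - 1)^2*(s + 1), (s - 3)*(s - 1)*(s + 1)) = s^2 - 1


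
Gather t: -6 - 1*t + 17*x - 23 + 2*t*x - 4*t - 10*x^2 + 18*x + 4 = t*(2*x - 5) - 10*x^2 + 35*x - 25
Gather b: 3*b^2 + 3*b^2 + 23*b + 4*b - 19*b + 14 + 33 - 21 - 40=6*b^2 + 8*b - 14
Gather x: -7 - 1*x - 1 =-x - 8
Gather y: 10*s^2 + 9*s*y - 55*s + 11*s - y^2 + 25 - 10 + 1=10*s^2 + 9*s*y - 44*s - y^2 + 16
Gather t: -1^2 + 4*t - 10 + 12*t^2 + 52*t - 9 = 12*t^2 + 56*t - 20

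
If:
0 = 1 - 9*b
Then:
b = 1/9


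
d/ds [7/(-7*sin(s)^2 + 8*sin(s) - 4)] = 14*(7*sin(s) - 4)*cos(s)/(7*sin(s)^2 - 8*sin(s) + 4)^2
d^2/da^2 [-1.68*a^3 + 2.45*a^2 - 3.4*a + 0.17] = 4.9 - 10.08*a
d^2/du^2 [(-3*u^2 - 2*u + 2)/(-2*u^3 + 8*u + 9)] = 2*(12*u^6 + 24*u^5 + 96*u^4 + 410*u^3 + 312*u^2 - 108*u - 29)/(8*u^9 - 96*u^7 - 108*u^6 + 384*u^5 + 864*u^4 - 26*u^3 - 1728*u^2 - 1944*u - 729)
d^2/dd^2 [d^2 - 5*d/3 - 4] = 2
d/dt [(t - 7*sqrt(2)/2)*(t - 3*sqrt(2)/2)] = 2*t - 5*sqrt(2)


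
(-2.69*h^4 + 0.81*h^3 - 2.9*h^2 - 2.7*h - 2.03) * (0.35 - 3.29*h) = 8.8501*h^5 - 3.6064*h^4 + 9.8245*h^3 + 7.868*h^2 + 5.7337*h - 0.7105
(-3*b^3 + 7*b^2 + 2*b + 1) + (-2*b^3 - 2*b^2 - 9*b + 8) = -5*b^3 + 5*b^2 - 7*b + 9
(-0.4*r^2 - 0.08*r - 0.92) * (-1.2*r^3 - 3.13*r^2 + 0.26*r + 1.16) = 0.48*r^5 + 1.348*r^4 + 1.2504*r^3 + 2.3948*r^2 - 0.332*r - 1.0672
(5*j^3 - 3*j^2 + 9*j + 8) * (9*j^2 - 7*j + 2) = 45*j^5 - 62*j^4 + 112*j^3 + 3*j^2 - 38*j + 16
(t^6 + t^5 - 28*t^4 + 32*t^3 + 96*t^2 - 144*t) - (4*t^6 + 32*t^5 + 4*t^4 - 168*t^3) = -3*t^6 - 31*t^5 - 32*t^4 + 200*t^3 + 96*t^2 - 144*t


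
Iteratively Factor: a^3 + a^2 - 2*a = (a - 1)*(a^2 + 2*a) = a*(a - 1)*(a + 2)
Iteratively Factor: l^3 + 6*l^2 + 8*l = (l)*(l^2 + 6*l + 8) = l*(l + 4)*(l + 2)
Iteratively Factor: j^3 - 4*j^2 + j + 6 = (j - 2)*(j^2 - 2*j - 3) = (j - 2)*(j + 1)*(j - 3)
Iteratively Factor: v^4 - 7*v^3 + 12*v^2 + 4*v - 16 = (v - 2)*(v^3 - 5*v^2 + 2*v + 8) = (v - 2)^2*(v^2 - 3*v - 4) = (v - 2)^2*(v + 1)*(v - 4)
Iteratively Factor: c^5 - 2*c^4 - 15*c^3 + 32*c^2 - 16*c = (c - 1)*(c^4 - c^3 - 16*c^2 + 16*c) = c*(c - 1)*(c^3 - c^2 - 16*c + 16) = c*(c - 1)*(c + 4)*(c^2 - 5*c + 4) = c*(c - 1)^2*(c + 4)*(c - 4)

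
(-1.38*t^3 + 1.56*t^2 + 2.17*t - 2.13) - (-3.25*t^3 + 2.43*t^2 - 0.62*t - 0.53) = 1.87*t^3 - 0.87*t^2 + 2.79*t - 1.6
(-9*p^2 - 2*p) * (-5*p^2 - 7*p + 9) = 45*p^4 + 73*p^3 - 67*p^2 - 18*p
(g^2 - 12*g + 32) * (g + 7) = g^3 - 5*g^2 - 52*g + 224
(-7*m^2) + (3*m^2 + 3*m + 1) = -4*m^2 + 3*m + 1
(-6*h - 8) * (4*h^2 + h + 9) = -24*h^3 - 38*h^2 - 62*h - 72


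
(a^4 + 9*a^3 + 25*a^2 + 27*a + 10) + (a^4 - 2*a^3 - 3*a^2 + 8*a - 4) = 2*a^4 + 7*a^3 + 22*a^2 + 35*a + 6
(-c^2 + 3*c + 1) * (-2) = 2*c^2 - 6*c - 2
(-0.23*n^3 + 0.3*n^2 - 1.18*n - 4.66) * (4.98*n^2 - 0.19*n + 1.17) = -1.1454*n^5 + 1.5377*n^4 - 6.2025*n^3 - 22.6316*n^2 - 0.4952*n - 5.4522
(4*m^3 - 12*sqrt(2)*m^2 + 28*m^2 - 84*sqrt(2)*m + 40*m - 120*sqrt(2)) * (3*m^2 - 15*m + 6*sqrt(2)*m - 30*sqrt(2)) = 12*m^5 - 12*sqrt(2)*m^4 + 24*m^4 - 444*m^3 - 24*sqrt(2)*m^3 - 888*m^2 + 300*sqrt(2)*m^2 + 600*sqrt(2)*m + 3600*m + 7200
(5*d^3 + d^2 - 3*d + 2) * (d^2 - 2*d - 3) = 5*d^5 - 9*d^4 - 20*d^3 + 5*d^2 + 5*d - 6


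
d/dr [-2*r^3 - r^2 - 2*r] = -6*r^2 - 2*r - 2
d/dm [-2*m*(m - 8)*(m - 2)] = -6*m^2 + 40*m - 32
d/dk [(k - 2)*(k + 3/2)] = 2*k - 1/2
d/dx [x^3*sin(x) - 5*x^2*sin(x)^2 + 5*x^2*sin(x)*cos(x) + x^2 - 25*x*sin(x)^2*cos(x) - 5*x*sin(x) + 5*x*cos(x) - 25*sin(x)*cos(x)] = x^3*cos(x) + 3*x^2*sin(x) + 5*sqrt(2)*x^2*cos(2*x + pi/4) + 5*x*sin(x)/4 - 75*x*sin(3*x)/4 + 5*sqrt(2)*x*sin(2*x + pi/4) - 5*x*cos(x) - 3*x - 25*cos(x)/4 - 25*cos(2*x) + 25*cos(3*x)/4 + 5*sqrt(2)*cos(x + pi/4)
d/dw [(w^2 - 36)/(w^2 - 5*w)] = (-5*w^2 + 72*w - 180)/(w^2*(w^2 - 10*w + 25))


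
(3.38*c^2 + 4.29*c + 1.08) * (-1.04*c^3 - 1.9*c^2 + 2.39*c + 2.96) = -3.5152*c^5 - 10.8836*c^4 - 1.196*c^3 + 18.2059*c^2 + 15.2796*c + 3.1968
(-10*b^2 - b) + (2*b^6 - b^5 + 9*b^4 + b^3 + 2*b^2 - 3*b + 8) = 2*b^6 - b^5 + 9*b^4 + b^3 - 8*b^2 - 4*b + 8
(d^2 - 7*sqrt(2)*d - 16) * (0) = 0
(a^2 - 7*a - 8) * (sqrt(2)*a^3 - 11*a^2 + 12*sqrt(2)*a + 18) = sqrt(2)*a^5 - 11*a^4 - 7*sqrt(2)*a^4 + 4*sqrt(2)*a^3 + 77*a^3 - 84*sqrt(2)*a^2 + 106*a^2 - 96*sqrt(2)*a - 126*a - 144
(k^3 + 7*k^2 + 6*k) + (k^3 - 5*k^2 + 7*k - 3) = 2*k^3 + 2*k^2 + 13*k - 3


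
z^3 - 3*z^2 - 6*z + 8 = (z - 4)*(z - 1)*(z + 2)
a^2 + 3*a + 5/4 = (a + 1/2)*(a + 5/2)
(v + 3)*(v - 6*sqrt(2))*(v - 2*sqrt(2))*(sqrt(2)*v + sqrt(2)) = sqrt(2)*v^4 - 16*v^3 + 4*sqrt(2)*v^3 - 64*v^2 + 27*sqrt(2)*v^2 - 48*v + 96*sqrt(2)*v + 72*sqrt(2)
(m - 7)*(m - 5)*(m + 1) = m^3 - 11*m^2 + 23*m + 35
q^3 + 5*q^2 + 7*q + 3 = (q + 1)^2*(q + 3)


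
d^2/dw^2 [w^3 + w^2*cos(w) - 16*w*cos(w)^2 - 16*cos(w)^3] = -w^2*cos(w) - 4*w*sin(w) + 32*w*cos(2*w) + 6*w + 32*sin(2*w) + 14*cos(w) + 36*cos(3*w)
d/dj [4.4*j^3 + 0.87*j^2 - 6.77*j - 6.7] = 13.2*j^2 + 1.74*j - 6.77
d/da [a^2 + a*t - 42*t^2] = 2*a + t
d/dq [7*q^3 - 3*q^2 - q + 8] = 21*q^2 - 6*q - 1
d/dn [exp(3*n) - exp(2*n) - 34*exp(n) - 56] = (3*exp(2*n) - 2*exp(n) - 34)*exp(n)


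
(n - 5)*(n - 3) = n^2 - 8*n + 15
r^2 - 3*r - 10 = (r - 5)*(r + 2)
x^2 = x^2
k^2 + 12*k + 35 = (k + 5)*(k + 7)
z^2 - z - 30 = (z - 6)*(z + 5)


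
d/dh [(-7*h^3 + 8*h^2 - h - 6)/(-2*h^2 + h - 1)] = (14*h^4 - 14*h^3 + 27*h^2 - 40*h + 7)/(4*h^4 - 4*h^3 + 5*h^2 - 2*h + 1)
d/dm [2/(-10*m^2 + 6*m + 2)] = (10*m - 3)/(-5*m^2 + 3*m + 1)^2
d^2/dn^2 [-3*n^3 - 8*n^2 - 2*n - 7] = -18*n - 16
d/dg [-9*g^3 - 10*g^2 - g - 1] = -27*g^2 - 20*g - 1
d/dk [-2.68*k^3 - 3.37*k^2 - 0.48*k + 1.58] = -8.04*k^2 - 6.74*k - 0.48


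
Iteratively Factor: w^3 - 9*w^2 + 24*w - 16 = (w - 1)*(w^2 - 8*w + 16) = (w - 4)*(w - 1)*(w - 4)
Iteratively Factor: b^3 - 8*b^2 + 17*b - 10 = (b - 5)*(b^2 - 3*b + 2) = (b - 5)*(b - 2)*(b - 1)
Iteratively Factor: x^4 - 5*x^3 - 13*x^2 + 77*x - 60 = (x - 3)*(x^3 - 2*x^2 - 19*x + 20) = (x - 5)*(x - 3)*(x^2 + 3*x - 4) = (x - 5)*(x - 3)*(x + 4)*(x - 1)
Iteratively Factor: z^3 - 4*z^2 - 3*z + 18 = (z - 3)*(z^2 - z - 6) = (z - 3)*(z + 2)*(z - 3)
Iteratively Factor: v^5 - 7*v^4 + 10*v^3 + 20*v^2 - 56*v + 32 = (v + 2)*(v^4 - 9*v^3 + 28*v^2 - 36*v + 16) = (v - 2)*(v + 2)*(v^3 - 7*v^2 + 14*v - 8) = (v - 4)*(v - 2)*(v + 2)*(v^2 - 3*v + 2) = (v - 4)*(v - 2)*(v - 1)*(v + 2)*(v - 2)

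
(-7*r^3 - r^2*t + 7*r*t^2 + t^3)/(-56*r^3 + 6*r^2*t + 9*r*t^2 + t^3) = (r^2 - t^2)/(8*r^2 - 2*r*t - t^2)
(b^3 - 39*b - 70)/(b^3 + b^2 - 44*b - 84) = (b + 5)/(b + 6)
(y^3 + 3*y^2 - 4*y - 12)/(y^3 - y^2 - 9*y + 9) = (y^2 - 4)/(y^2 - 4*y + 3)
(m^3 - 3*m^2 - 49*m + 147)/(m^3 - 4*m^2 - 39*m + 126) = (m + 7)/(m + 6)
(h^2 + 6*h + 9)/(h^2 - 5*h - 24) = (h + 3)/(h - 8)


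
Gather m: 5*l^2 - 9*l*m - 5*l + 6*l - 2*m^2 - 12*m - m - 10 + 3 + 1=5*l^2 + l - 2*m^2 + m*(-9*l - 13) - 6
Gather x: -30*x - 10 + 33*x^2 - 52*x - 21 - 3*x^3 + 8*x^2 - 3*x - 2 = -3*x^3 + 41*x^2 - 85*x - 33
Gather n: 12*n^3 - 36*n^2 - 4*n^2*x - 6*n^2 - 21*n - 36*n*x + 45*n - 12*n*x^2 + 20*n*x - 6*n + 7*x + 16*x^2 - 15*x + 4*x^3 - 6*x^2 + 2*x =12*n^3 + n^2*(-4*x - 42) + n*(-12*x^2 - 16*x + 18) + 4*x^3 + 10*x^2 - 6*x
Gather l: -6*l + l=-5*l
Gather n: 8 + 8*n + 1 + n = 9*n + 9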